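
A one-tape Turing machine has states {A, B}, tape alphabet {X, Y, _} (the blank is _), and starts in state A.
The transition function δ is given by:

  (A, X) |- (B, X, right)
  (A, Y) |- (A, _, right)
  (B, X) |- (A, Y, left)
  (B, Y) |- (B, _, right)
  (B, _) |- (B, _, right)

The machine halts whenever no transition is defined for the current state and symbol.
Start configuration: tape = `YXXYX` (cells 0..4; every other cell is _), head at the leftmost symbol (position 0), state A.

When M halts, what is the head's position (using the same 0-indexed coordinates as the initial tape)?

3

A | [Y]XXYX   read Y → write _, move right, go to A
A | _[X]XYX   read X → write X, move right, go to B
B | _X[X]YX   read X → write Y, move left, go to A
A | _[X]YYX   read X → write X, move right, go to B
B | _X[Y]YX   read Y → write _, move right, go to B
B | _X_[Y]X   read Y → write _, move right, go to B
B | _X__[X]   read X → write Y, move left, go to A
A | _X_[_]Y
At halt the head is at cell 3.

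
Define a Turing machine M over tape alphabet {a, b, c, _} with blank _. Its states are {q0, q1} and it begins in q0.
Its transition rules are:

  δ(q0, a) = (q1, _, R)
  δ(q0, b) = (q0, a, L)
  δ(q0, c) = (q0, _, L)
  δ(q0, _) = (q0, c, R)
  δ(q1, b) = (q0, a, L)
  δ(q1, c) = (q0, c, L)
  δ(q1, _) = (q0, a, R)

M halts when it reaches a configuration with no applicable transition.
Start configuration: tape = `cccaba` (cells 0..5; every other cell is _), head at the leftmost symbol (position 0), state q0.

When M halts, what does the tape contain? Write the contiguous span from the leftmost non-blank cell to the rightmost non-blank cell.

ccccccc_a

q0 | ___[c]ccaba   read c → write _, move L, go to q0
q0 | __[_]_ccaba   read _ → write c, move R, go to q0
q0 | __c[_]ccaba   read _ → write c, move R, go to q0
q0 | __cc[c]caba   read c → write _, move L, go to q0
q0 | __c[c]_caba   read c → write _, move L, go to q0
q0 | __[c]__caba   read c → write _, move L, go to q0
q0 | _[_]___caba   read _ → write c, move R, go to q0
q0 | _c[_]__caba   read _ → write c, move R, go to q0
q0 | _cc[_]_caba   read _ → write c, move R, go to q0
q0 | _ccc[_]caba   read _ → write c, move R, go to q0
q0 | _cccc[c]aba   read c → write _, move L, go to q0
q0 | _ccc[c]_aba   read c → write _, move L, go to q0
q0 | _cc[c]__aba   read c → write _, move L, go to q0
q0 | _c[c]___aba   read c → write _, move L, go to q0
q0 | _[c]____aba   read c → write _, move L, go to q0
q0 | [_]_____aba   read _ → write c, move R, go to q0
q0 | c[_]____aba   read _ → write c, move R, go to q0
q0 | cc[_]___aba   read _ → write c, move R, go to q0
q0 | ccc[_]__aba   read _ → write c, move R, go to q0
q0 | cccc[_]_aba   read _ → write c, move R, go to q0
q0 | ccccc[_]aba   read _ → write c, move R, go to q0
q0 | cccccc[a]ba   read a → write _, move R, go to q1
q1 | cccccc_[b]a   read b → write a, move L, go to q0
q0 | cccccc[_]aa   read _ → write c, move R, go to q0
q0 | ccccccc[a]a   read a → write _, move R, go to q1
q1 | ccccccc_[a]
The non-blank tape span at halt is ccccccc_a.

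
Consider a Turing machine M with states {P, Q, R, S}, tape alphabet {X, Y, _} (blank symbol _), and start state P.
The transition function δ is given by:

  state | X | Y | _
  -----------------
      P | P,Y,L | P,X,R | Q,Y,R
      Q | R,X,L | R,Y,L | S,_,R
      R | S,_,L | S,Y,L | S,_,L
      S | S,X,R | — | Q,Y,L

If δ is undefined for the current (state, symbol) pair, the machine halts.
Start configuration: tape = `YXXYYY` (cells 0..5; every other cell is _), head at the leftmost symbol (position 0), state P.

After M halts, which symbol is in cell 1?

P | ___[Y]XXYYY   read Y → write X, move R, go to P
P | ___X[X]XYYY   read X → write Y, move L, go to P
P | ___[X]YXYYY   read X → write Y, move L, go to P
P | __[_]YYXYYY   read _ → write Y, move R, go to Q
Q | __Y[Y]YXYYY   read Y → write Y, move L, go to R
R | __[Y]YYXYYY   read Y → write Y, move L, go to S
S | _[_]YYYXYYY   read _ → write Y, move L, go to Q
Q | [_]YYYYXYYY   read _ → write _, move R, go to S
S | _[Y]YYYXYYY
Cell 1 holds Y when M halts.

Y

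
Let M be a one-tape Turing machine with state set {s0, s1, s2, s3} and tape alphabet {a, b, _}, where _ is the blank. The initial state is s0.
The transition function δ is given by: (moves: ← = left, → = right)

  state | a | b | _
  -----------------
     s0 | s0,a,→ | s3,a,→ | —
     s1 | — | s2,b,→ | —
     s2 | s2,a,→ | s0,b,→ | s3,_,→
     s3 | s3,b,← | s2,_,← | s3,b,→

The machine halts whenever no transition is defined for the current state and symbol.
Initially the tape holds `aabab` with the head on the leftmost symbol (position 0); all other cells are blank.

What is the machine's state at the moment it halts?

s0

state=s0 head=0 tape=_[a]abab   (s0,a)→(s0,a,→)
state=s0 head=1 tape=_a[a]bab   (s0,a)→(s0,a,→)
state=s0 head=2 tape=_aa[b]ab   (s0,b)→(s3,a,→)
state=s3 head=3 tape=_aaa[a]b   (s3,a)→(s3,b,←)
state=s3 head=2 tape=_aa[a]bb   (s3,a)→(s3,b,←)
state=s3 head=1 tape=_a[a]bbb   (s3,a)→(s3,b,←)
state=s3 head=0 tape=_[a]bbbb   (s3,a)→(s3,b,←)
state=s3 head=-1 tape=[_]bbbbb   (s3,_)→(s3,b,→)
state=s3 head=0 tape=b[b]bbbb   (s3,b)→(s2,_,←)
state=s2 head=-1 tape=[b]_bbbb   (s2,b)→(s0,b,→)
state=s0 head=0 tape=b[_]bbbb
No transition is defined for (s0, _); M halts in state s0.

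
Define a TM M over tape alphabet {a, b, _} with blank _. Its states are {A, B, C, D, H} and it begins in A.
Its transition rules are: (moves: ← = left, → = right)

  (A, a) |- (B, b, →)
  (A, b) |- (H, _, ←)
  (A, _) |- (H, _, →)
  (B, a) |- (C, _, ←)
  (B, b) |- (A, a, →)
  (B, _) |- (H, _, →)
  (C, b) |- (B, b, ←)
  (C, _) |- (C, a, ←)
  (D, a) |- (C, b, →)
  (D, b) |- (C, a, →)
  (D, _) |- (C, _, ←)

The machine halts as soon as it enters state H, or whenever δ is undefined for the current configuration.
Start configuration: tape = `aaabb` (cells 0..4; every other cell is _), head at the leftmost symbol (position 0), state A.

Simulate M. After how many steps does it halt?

4

A | _[a]aabb   read a → write b, move →, go to B
B | _b[a]abb   read a → write _, move ←, go to C
C | _[b]_abb   read b → write b, move ←, go to B
B | [_]b_abb   read _ → write _, move →, go to H
H | _[b]_abb
M halts after 4 transitions.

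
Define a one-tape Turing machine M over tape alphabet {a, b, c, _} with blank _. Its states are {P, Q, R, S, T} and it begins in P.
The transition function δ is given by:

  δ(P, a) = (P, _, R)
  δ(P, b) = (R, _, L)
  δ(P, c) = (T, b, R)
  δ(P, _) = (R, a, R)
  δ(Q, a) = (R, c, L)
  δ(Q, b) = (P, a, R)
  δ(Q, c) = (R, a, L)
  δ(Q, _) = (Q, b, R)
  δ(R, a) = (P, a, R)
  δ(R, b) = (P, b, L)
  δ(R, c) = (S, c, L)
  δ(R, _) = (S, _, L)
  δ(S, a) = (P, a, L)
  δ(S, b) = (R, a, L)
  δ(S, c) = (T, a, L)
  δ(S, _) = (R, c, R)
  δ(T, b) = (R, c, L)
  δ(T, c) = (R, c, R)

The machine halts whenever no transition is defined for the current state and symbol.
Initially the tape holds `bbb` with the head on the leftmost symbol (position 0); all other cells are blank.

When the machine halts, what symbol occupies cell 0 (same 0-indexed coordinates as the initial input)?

_

state=P head=0 tape=___[b]bb   (P,b)→(R,_,L)
state=R head=-1 tape=__[_]_bb   (R,_)→(S,_,L)
state=S head=-2 tape=_[_]__bb   (S,_)→(R,c,R)
state=R head=-1 tape=_c[_]_bb   (R,_)→(S,_,L)
state=S head=-2 tape=_[c]__bb   (S,c)→(T,a,L)
state=T head=-3 tape=[_]a__bb
Cell 0 holds _ when M halts.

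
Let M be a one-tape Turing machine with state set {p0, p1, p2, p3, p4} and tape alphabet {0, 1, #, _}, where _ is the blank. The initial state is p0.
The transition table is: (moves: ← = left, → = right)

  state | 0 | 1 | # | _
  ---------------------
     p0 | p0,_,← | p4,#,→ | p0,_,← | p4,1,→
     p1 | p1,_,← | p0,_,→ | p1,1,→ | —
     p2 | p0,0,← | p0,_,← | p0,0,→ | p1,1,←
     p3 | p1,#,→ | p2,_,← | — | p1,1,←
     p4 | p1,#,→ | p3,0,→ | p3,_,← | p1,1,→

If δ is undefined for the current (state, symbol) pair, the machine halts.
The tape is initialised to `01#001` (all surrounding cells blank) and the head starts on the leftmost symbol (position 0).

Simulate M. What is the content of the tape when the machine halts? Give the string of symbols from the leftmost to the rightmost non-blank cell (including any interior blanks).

111_1#_11

state=p0 head=0 tape=_[0]1#001___   (p0,0)→(p0,_,←)
state=p0 head=-1 tape=[_]_1#001___   (p0,_)→(p4,1,→)
state=p4 head=0 tape=1[_]1#001___   (p4,_)→(p1,1,→)
state=p1 head=1 tape=11[1]#001___   (p1,1)→(p0,_,→)
state=p0 head=2 tape=11_[#]001___   (p0,#)→(p0,_,←)
state=p0 head=1 tape=11[_]_001___   (p0,_)→(p4,1,→)
state=p4 head=2 tape=111[_]001___   (p4,_)→(p1,1,→)
state=p1 head=3 tape=1111[0]01___   (p1,0)→(p1,_,←)
state=p1 head=2 tape=111[1]_01___   (p1,1)→(p0,_,→)
state=p0 head=3 tape=111_[_]01___   (p0,_)→(p4,1,→)
state=p4 head=4 tape=111_1[0]1___   (p4,0)→(p1,#,→)
state=p1 head=5 tape=111_1#[1]___   (p1,1)→(p0,_,→)
state=p0 head=6 tape=111_1#_[_]__   (p0,_)→(p4,1,→)
state=p4 head=7 tape=111_1#_1[_]_   (p4,_)→(p1,1,→)
state=p1 head=8 tape=111_1#_11[_]
The non-blank tape span at halt is 111_1#_11.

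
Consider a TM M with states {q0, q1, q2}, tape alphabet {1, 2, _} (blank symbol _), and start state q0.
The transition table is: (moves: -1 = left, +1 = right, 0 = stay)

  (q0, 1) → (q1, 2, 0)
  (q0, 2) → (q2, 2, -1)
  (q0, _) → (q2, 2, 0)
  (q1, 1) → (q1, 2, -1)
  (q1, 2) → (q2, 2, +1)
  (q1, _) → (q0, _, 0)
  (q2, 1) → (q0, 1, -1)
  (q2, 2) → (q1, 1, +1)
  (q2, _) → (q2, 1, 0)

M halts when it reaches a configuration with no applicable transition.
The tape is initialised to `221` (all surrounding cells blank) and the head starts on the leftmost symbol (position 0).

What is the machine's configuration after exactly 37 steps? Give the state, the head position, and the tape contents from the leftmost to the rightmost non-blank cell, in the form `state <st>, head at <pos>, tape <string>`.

state q2, head at -1, tape 121212121

state=q0 head=0 tape=_____[2]21_   (q0,2)→(q2,2,-1)
state=q2 head=-1 tape=____[_]221_   (q2,_)→(q2,1,0)
state=q2 head=-1 tape=____[1]221_   (q2,1)→(q0,1,-1)
state=q0 head=-2 tape=___[_]1221_   (q0,_)→(q2,2,0)
state=q2 head=-2 tape=___[2]1221_   (q2,2)→(q1,1,+1)
state=q1 head=-1 tape=___1[1]221_   (q1,1)→(q1,2,-1)
state=q1 head=-2 tape=___[1]2221_   (q1,1)→(q1,2,-1)
state=q1 head=-3 tape=__[_]22221_   (q1,_)→(q0,_,0)
state=q0 head=-3 tape=__[_]22221_   (q0,_)→(q2,2,0)
state=q2 head=-3 tape=__[2]22221_   (q2,2)→(q1,1,+1)
state=q1 head=-2 tape=__1[2]2221_   (q1,2)→(q2,2,+1)
state=q2 head=-1 tape=__12[2]221_   (q2,2)→(q1,1,+1)
state=q1 head=0 tape=__121[2]21_   (q1,2)→(q2,2,+1)
state=q2 head=1 tape=__1212[2]1_   (q2,2)→(q1,1,+1)
state=q1 head=2 tape=__12121[1]_   (q1,1)→(q1,2,-1)
state=q1 head=1 tape=__1212[1]2_   (q1,1)→(q1,2,-1)
state=q1 head=0 tape=__121[2]22_   (q1,2)→(q2,2,+1)
state=q2 head=1 tape=__1212[2]2_   (q2,2)→(q1,1,+1)
state=q1 head=2 tape=__12121[2]_   (q1,2)→(q2,2,+1)
state=q2 head=3 tape=__121212[_]   (q2,_)→(q2,1,0)
state=q2 head=3 tape=__121212[1]   (q2,1)→(q0,1,-1)
state=q0 head=2 tape=__12121[2]1   (q0,2)→(q2,2,-1)
state=q2 head=1 tape=__1212[1]21   (q2,1)→(q0,1,-1)
state=q0 head=0 tape=__121[2]121   (q0,2)→(q2,2,-1)
state=q2 head=-1 tape=__12[1]2121   (q2,1)→(q0,1,-1)
state=q0 head=-2 tape=__1[2]12121   (q0,2)→(q2,2,-1)
state=q2 head=-3 tape=__[1]212121   (q2,1)→(q0,1,-1)
state=q0 head=-4 tape=_[_]1212121   (q0,_)→(q2,2,0)
state=q2 head=-4 tape=_[2]1212121   (q2,2)→(q1,1,+1)
state=q1 head=-3 tape=_1[1]212121   (q1,1)→(q1,2,-1)
state=q1 head=-4 tape=_[1]2212121   (q1,1)→(q1,2,-1)
state=q1 head=-5 tape=[_]22212121   (q1,_)→(q0,_,0)
state=q0 head=-5 tape=[_]22212121   (q0,_)→(q2,2,0)
state=q2 head=-5 tape=[2]22212121   (q2,2)→(q1,1,+1)
state=q1 head=-4 tape=1[2]2212121   (q1,2)→(q2,2,+1)
state=q2 head=-3 tape=12[2]212121   (q2,2)→(q1,1,+1)
state=q1 head=-2 tape=121[2]12121   (q1,2)→(q2,2,+1)
state=q2 head=-1 tape=1212[1]2121
After 37 steps: state q2, head at -1, tape 121212121.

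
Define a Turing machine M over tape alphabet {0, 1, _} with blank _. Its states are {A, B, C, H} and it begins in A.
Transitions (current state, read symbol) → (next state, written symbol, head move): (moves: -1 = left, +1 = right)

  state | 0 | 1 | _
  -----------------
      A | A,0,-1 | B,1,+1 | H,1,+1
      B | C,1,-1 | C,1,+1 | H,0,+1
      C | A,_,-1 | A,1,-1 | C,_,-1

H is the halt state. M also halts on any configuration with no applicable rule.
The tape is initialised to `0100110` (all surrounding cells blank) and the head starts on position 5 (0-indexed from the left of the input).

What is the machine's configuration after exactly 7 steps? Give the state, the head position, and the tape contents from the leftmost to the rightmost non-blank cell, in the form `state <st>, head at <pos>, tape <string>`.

state B, head at 6, tape 0100111

state=A head=5 tape=01001[1]0   (A,1)→(B,1,+1)
state=B head=6 tape=010011[0]   (B,0)→(C,1,-1)
state=C head=5 tape=01001[1]1   (C,1)→(A,1,-1)
state=A head=4 tape=0100[1]11   (A,1)→(B,1,+1)
state=B head=5 tape=01001[1]1   (B,1)→(C,1,+1)
state=C head=6 tape=010011[1]   (C,1)→(A,1,-1)
state=A head=5 tape=01001[1]1   (A,1)→(B,1,+1)
state=B head=6 tape=010011[1]
After 7 steps: state B, head at 6, tape 0100111.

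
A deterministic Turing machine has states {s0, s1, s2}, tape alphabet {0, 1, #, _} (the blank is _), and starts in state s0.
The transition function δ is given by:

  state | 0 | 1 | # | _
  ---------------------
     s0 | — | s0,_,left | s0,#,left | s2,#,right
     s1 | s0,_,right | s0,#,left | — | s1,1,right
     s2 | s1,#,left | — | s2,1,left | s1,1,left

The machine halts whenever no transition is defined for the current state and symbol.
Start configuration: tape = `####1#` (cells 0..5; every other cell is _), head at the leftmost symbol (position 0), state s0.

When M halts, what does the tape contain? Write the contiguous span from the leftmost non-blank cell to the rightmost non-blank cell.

state=s0 head=0 tape=____[#]###1#   (s0,#)→(s0,#,left)
state=s0 head=-1 tape=___[_]####1#   (s0,_)→(s2,#,right)
state=s2 head=0 tape=___#[#]###1#   (s2,#)→(s2,1,left)
state=s2 head=-1 tape=___[#]1###1#   (s2,#)→(s2,1,left)
state=s2 head=-2 tape=__[_]11###1#   (s2,_)→(s1,1,left)
state=s1 head=-3 tape=_[_]111###1#   (s1,_)→(s1,1,right)
state=s1 head=-2 tape=_1[1]11###1#   (s1,1)→(s0,#,left)
state=s0 head=-3 tape=_[1]#11###1#   (s0,1)→(s0,_,left)
state=s0 head=-4 tape=[_]_#11###1#   (s0,_)→(s2,#,right)
state=s2 head=-3 tape=#[_]#11###1#   (s2,_)→(s1,1,left)
state=s1 head=-4 tape=[#]1#11###1#
The non-blank tape span at halt is #1#11###1#.

#1#11###1#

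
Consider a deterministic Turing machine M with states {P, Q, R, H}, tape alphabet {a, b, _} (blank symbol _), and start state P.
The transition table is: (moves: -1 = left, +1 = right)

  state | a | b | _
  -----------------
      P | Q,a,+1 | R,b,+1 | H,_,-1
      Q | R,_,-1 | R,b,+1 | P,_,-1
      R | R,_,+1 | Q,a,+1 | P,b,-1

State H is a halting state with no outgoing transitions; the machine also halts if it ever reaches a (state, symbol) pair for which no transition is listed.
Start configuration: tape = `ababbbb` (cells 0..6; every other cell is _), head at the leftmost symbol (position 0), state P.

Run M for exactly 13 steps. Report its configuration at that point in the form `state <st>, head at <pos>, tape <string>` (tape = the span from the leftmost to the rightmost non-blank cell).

state P, head at 7, tape ab_ababa

P | [a]babbbb__   read a → write a, move +1, go to Q
Q | a[b]abbbb__   read b → write b, move +1, go to R
R | ab[a]bbbb__   read a → write _, move +1, go to R
R | ab_[b]bbb__   read b → write a, move +1, go to Q
Q | ab_a[b]bb__   read b → write b, move +1, go to R
R | ab_ab[b]b__   read b → write a, move +1, go to Q
Q | ab_aba[b]__   read b → write b, move +1, go to R
R | ab_abab[_]_   read _ → write b, move -1, go to P
P | ab_aba[b]b_   read b → write b, move +1, go to R
R | ab_abab[b]_   read b → write a, move +1, go to Q
Q | ab_ababa[_]   read _ → write _, move -1, go to P
P | ab_abab[a]_   read a → write a, move +1, go to Q
Q | ab_ababa[_]   read _ → write _, move -1, go to P
P | ab_abab[a]_
After 13 steps: state P, head at 7, tape ab_ababa.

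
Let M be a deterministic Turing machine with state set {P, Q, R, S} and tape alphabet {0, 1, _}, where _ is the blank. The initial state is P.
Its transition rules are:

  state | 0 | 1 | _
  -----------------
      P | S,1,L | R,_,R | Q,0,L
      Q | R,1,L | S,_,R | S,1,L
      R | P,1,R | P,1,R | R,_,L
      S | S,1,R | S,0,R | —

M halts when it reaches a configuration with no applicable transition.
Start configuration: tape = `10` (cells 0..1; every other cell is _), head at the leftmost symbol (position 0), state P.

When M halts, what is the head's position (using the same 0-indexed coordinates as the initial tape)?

state=P head=0 tape=[1]0__   (P,1)→(R,_,R)
state=R head=1 tape=_[0]__   (R,0)→(P,1,R)
state=P head=2 tape=_1[_]_   (P,_)→(Q,0,L)
state=Q head=1 tape=_[1]0_   (Q,1)→(S,_,R)
state=S head=2 tape=__[0]_   (S,0)→(S,1,R)
state=S head=3 tape=__1[_]
At halt the head is at cell 3.

3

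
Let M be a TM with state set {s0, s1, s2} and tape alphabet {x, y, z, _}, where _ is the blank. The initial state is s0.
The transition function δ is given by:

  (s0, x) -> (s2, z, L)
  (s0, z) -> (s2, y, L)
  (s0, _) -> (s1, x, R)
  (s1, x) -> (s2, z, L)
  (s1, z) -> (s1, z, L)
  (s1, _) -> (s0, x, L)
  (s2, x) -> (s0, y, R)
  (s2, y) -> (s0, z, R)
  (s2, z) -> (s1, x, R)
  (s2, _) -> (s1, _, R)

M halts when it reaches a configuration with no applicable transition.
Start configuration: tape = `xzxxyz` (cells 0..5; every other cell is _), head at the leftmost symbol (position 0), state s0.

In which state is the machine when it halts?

s0 | __[x]zxxyz   read x → write z, move L, go to s2
s2 | _[_]zzxxyz   read _ → write _, move R, go to s1
s1 | __[z]zxxyz   read z → write z, move L, go to s1
s1 | _[_]zzxxyz   read _ → write x, move L, go to s0
s0 | [_]xzzxxyz   read _ → write x, move R, go to s1
s1 | x[x]zzxxyz   read x → write z, move L, go to s2
s2 | [x]zzzxxyz   read x → write y, move R, go to s0
s0 | y[z]zzxxyz   read z → write y, move L, go to s2
s2 | [y]yzzxxyz   read y → write z, move R, go to s0
s0 | z[y]zzxxyz
No transition is defined for (s0, y); M halts in state s0.

s0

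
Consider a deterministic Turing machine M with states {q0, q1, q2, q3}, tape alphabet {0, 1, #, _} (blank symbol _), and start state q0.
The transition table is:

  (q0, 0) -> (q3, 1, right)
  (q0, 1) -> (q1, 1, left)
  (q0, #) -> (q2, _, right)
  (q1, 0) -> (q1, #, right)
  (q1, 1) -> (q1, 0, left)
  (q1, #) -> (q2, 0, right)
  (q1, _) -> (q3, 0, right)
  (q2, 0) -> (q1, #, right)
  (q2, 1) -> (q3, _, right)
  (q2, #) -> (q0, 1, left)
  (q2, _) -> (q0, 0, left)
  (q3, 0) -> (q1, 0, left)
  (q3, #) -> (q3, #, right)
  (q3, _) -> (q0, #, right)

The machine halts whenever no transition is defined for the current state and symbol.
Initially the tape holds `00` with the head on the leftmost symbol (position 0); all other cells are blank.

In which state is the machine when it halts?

q0

state=q0 head=0 tape=_[0]0___   (q0,0)→(q3,1,right)
state=q3 head=1 tape=_1[0]___   (q3,0)→(q1,0,left)
state=q1 head=0 tape=_[1]0___   (q1,1)→(q1,0,left)
state=q1 head=-1 tape=[_]00___   (q1,_)→(q3,0,right)
state=q3 head=0 tape=0[0]0___   (q3,0)→(q1,0,left)
state=q1 head=-1 tape=[0]00___   (q1,0)→(q1,#,right)
state=q1 head=0 tape=#[0]0___   (q1,0)→(q1,#,right)
state=q1 head=1 tape=##[0]___   (q1,0)→(q1,#,right)
state=q1 head=2 tape=###[_]__   (q1,_)→(q3,0,right)
state=q3 head=3 tape=###0[_]_   (q3,_)→(q0,#,right)
state=q0 head=4 tape=###0#[_]
No transition is defined for (q0, _); M halts in state q0.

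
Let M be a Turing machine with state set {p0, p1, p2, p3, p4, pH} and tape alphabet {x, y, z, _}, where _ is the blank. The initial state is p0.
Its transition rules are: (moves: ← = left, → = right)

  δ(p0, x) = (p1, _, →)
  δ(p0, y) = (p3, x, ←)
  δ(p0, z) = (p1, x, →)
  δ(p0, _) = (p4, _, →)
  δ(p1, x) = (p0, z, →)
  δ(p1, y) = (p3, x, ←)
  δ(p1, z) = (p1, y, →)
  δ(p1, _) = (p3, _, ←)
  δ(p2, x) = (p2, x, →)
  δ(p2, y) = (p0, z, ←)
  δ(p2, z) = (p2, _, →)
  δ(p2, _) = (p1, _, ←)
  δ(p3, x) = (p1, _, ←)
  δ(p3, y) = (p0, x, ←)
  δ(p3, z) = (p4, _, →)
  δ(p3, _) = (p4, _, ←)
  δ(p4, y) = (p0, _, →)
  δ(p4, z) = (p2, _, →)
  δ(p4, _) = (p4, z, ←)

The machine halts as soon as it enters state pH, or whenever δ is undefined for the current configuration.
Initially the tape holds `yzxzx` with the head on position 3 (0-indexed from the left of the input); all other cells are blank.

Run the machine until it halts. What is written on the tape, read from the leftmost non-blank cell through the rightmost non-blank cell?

p0 | yzx[z]x___   read z → write x, move →, go to p1
p1 | yzxx[x]___   read x → write z, move →, go to p0
p0 | yzxxz[_]__   read _ → write _, move →, go to p4
p4 | yzxxz_[_]_   read _ → write z, move ←, go to p4
p4 | yzxxz[_]z_   read _ → write z, move ←, go to p4
p4 | yzxx[z]zz_   read z → write _, move →, go to p2
p2 | yzxx_[z]z_   read z → write _, move →, go to p2
p2 | yzxx__[z]_   read z → write _, move →, go to p2
p2 | yzxx___[_]   read _ → write _, move ←, go to p1
p1 | yzxx__[_]_   read _ → write _, move ←, go to p3
p3 | yzxx_[_]__   read _ → write _, move ←, go to p4
p4 | yzxx[_]___   read _ → write z, move ←, go to p4
p4 | yzx[x]z___
The non-blank tape span at halt is yzxxz.

yzxxz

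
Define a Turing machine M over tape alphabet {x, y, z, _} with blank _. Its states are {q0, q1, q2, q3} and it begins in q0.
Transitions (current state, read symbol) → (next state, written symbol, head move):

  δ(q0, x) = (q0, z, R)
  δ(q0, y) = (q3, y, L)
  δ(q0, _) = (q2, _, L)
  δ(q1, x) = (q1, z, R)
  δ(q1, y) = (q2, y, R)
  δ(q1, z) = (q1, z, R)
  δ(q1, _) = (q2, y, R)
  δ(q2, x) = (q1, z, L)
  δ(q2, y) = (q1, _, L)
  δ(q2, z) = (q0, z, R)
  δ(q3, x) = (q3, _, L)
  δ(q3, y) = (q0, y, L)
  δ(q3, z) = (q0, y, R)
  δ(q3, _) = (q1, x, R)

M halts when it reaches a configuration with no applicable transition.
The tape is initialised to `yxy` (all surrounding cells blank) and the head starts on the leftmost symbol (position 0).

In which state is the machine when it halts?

q0 | __[y]xy   read y → write y, move L, go to q3
q3 | _[_]yxy   read _ → write x, move R, go to q1
q1 | _x[y]xy   read y → write y, move R, go to q2
q2 | _xy[x]y   read x → write z, move L, go to q1
q1 | _x[y]zy   read y → write y, move R, go to q2
q2 | _xy[z]y   read z → write z, move R, go to q0
q0 | _xyz[y]   read y → write y, move L, go to q3
q3 | _xy[z]y   read z → write y, move R, go to q0
q0 | _xyy[y]   read y → write y, move L, go to q3
q3 | _xy[y]y   read y → write y, move L, go to q0
q0 | _x[y]yy   read y → write y, move L, go to q3
q3 | _[x]yyy   read x → write _, move L, go to q3
q3 | [_]_yyy   read _ → write x, move R, go to q1
q1 | x[_]yyy   read _ → write y, move R, go to q2
q2 | xy[y]yy   read y → write _, move L, go to q1
q1 | x[y]_yy   read y → write y, move R, go to q2
q2 | xy[_]yy
No transition is defined for (q2, _); M halts in state q2.

q2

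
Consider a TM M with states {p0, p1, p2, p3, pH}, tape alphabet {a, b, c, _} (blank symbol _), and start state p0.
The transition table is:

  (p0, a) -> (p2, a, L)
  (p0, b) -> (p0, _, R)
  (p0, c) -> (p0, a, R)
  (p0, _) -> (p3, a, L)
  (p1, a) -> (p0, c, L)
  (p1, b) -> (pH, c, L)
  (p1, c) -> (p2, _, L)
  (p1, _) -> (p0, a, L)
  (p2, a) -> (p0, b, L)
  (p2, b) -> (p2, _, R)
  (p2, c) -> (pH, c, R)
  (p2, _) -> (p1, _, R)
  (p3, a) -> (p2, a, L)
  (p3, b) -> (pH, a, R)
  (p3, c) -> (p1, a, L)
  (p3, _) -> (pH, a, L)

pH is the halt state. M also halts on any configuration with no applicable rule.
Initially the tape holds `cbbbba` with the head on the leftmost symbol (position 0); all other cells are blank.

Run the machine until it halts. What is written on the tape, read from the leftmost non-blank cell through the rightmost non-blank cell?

p0 | [c]bbbba   read c → write a, move R, go to p0
p0 | a[b]bbba   read b → write _, move R, go to p0
p0 | a_[b]bba   read b → write _, move R, go to p0
p0 | a__[b]ba   read b → write _, move R, go to p0
p0 | a___[b]a   read b → write _, move R, go to p0
p0 | a____[a]   read a → write a, move L, go to p2
p2 | a___[_]a   read _ → write _, move R, go to p1
p1 | a____[a]   read a → write c, move L, go to p0
p0 | a___[_]c   read _ → write a, move L, go to p3
p3 | a__[_]ac   read _ → write a, move L, go to pH
pH | a_[_]aac
The non-blank tape span at halt is a__aac.

a__aac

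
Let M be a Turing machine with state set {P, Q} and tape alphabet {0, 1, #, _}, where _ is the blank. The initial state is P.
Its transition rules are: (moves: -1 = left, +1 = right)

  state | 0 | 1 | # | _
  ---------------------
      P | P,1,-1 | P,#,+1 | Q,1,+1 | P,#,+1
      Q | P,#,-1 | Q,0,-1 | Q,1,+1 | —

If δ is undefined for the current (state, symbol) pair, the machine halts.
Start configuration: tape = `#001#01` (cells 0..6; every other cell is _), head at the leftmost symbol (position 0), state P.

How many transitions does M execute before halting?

state=P head=0 tape=[#]001#01_   (P,#)→(Q,1,+1)
state=Q head=1 tape=1[0]01#01_   (Q,0)→(P,#,-1)
state=P head=0 tape=[1]#01#01_   (P,1)→(P,#,+1)
state=P head=1 tape=#[#]01#01_   (P,#)→(Q,1,+1)
state=Q head=2 tape=#1[0]1#01_   (Q,0)→(P,#,-1)
state=P head=1 tape=#[1]#1#01_   (P,1)→(P,#,+1)
state=P head=2 tape=##[#]1#01_   (P,#)→(Q,1,+1)
state=Q head=3 tape=##1[1]#01_   (Q,1)→(Q,0,-1)
state=Q head=2 tape=##[1]0#01_   (Q,1)→(Q,0,-1)
state=Q head=1 tape=#[#]00#01_   (Q,#)→(Q,1,+1)
state=Q head=2 tape=#1[0]0#01_   (Q,0)→(P,#,-1)
state=P head=1 tape=#[1]#0#01_   (P,1)→(P,#,+1)
state=P head=2 tape=##[#]0#01_   (P,#)→(Q,1,+1)
state=Q head=3 tape=##1[0]#01_   (Q,0)→(P,#,-1)
state=P head=2 tape=##[1]##01_   (P,1)→(P,#,+1)
state=P head=3 tape=###[#]#01_   (P,#)→(Q,1,+1)
state=Q head=4 tape=###1[#]01_   (Q,#)→(Q,1,+1)
state=Q head=5 tape=###11[0]1_   (Q,0)→(P,#,-1)
state=P head=4 tape=###1[1]#1_   (P,1)→(P,#,+1)
state=P head=5 tape=###1#[#]1_   (P,#)→(Q,1,+1)
state=Q head=6 tape=###1#1[1]_   (Q,1)→(Q,0,-1)
state=Q head=5 tape=###1#[1]0_   (Q,1)→(Q,0,-1)
state=Q head=4 tape=###1[#]00_   (Q,#)→(Q,1,+1)
state=Q head=5 tape=###11[0]0_   (Q,0)→(P,#,-1)
state=P head=4 tape=###1[1]#0_   (P,1)→(P,#,+1)
state=P head=5 tape=###1#[#]0_   (P,#)→(Q,1,+1)
state=Q head=6 tape=###1#1[0]_   (Q,0)→(P,#,-1)
state=P head=5 tape=###1#[1]#_   (P,1)→(P,#,+1)
state=P head=6 tape=###1##[#]_   (P,#)→(Q,1,+1)
state=Q head=7 tape=###1##1[_]
M halts after 29 transitions.

29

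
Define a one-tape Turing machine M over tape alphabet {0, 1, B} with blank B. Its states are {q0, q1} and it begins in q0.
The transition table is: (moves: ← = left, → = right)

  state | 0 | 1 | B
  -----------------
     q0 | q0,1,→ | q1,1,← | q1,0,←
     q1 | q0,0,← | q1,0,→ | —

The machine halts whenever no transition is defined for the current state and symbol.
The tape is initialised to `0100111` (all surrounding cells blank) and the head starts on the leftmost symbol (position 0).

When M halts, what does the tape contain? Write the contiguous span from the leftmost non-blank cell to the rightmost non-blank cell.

state=q0 head=0 tape=[0]100111B   (q0,0)→(q0,1,→)
state=q0 head=1 tape=1[1]00111B   (q0,1)→(q1,1,←)
state=q1 head=0 tape=[1]100111B   (q1,1)→(q1,0,→)
state=q1 head=1 tape=0[1]00111B   (q1,1)→(q1,0,→)
state=q1 head=2 tape=00[0]0111B   (q1,0)→(q0,0,←)
state=q0 head=1 tape=0[0]00111B   (q0,0)→(q0,1,→)
state=q0 head=2 tape=01[0]0111B   (q0,0)→(q0,1,→)
state=q0 head=3 tape=011[0]111B   (q0,0)→(q0,1,→)
state=q0 head=4 tape=0111[1]11B   (q0,1)→(q1,1,←)
state=q1 head=3 tape=011[1]111B   (q1,1)→(q1,0,→)
state=q1 head=4 tape=0110[1]11B   (q1,1)→(q1,0,→)
state=q1 head=5 tape=01100[1]1B   (q1,1)→(q1,0,→)
state=q1 head=6 tape=011000[1]B   (q1,1)→(q1,0,→)
state=q1 head=7 tape=0110000[B]
The non-blank tape span at halt is 0110000.

0110000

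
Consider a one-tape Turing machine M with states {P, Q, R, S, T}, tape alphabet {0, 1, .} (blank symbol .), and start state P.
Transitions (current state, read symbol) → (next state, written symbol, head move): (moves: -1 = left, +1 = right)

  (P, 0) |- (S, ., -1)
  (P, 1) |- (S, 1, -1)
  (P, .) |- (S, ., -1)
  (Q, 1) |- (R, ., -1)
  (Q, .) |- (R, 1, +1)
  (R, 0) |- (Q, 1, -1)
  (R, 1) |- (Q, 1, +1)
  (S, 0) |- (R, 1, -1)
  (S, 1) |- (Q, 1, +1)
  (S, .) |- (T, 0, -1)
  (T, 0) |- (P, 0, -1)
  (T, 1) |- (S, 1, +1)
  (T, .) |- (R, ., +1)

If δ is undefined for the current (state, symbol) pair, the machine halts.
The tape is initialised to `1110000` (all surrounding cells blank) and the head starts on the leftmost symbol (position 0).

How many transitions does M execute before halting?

P | ..[1]110000   read 1 → write 1, move -1, go to S
S | .[.]1110000   read . → write 0, move -1, go to T
T | [.]01110000   read . → write ., move +1, go to R
R | .[0]1110000   read 0 → write 1, move -1, go to Q
Q | [.]11110000   read . → write 1, move +1, go to R
R | 1[1]1110000   read 1 → write 1, move +1, go to Q
Q | 11[1]110000   read 1 → write ., move -1, go to R
R | 1[1].110000   read 1 → write 1, move +1, go to Q
Q | 11[.]110000   read . → write 1, move +1, go to R
R | 111[1]10000   read 1 → write 1, move +1, go to Q
Q | 1111[1]0000   read 1 → write ., move -1, go to R
R | 111[1].0000   read 1 → write 1, move +1, go to Q
Q | 1111[.]0000   read . → write 1, move +1, go to R
R | 11111[0]000   read 0 → write 1, move -1, go to Q
Q | 1111[1]1000   read 1 → write ., move -1, go to R
R | 111[1].1000   read 1 → write 1, move +1, go to Q
Q | 1111[.]1000   read . → write 1, move +1, go to R
R | 11111[1]000   read 1 → write 1, move +1, go to Q
Q | 111111[0]00
M halts after 18 transitions.

18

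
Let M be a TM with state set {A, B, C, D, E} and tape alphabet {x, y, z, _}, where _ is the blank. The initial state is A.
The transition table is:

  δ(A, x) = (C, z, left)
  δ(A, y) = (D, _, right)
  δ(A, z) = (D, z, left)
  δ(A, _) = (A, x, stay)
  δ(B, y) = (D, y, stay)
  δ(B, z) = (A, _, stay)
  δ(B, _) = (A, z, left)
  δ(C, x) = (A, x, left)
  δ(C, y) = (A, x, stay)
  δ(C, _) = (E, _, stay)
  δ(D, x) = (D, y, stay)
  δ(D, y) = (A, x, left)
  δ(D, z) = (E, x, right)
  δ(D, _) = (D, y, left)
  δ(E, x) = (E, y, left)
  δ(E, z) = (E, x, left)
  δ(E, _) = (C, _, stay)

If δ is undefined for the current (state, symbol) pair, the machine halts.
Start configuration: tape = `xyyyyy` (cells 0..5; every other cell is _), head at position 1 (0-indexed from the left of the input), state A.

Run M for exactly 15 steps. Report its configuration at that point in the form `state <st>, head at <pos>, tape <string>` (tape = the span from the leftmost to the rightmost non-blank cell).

state=A head=1 tape=__x[y]yyyy   (A,y)→(D,_,right)
state=D head=2 tape=__x_[y]yyy   (D,y)→(A,x,left)
state=A head=1 tape=__x[_]xyyy   (A,_)→(A,x,stay)
state=A head=1 tape=__x[x]xyyy   (A,x)→(C,z,left)
state=C head=0 tape=__[x]zxyyy   (C,x)→(A,x,left)
state=A head=-1 tape=_[_]xzxyyy   (A,_)→(A,x,stay)
state=A head=-1 tape=_[x]xzxyyy   (A,x)→(C,z,left)
state=C head=-2 tape=[_]zxzxyyy   (C,_)→(E,_,stay)
state=E head=-2 tape=[_]zxzxyyy   (E,_)→(C,_,stay)
state=C head=-2 tape=[_]zxzxyyy   (C,_)→(E,_,stay)
state=E head=-2 tape=[_]zxzxyyy   (E,_)→(C,_,stay)
state=C head=-2 tape=[_]zxzxyyy   (C,_)→(E,_,stay)
state=E head=-2 tape=[_]zxzxyyy   (E,_)→(C,_,stay)
state=C head=-2 tape=[_]zxzxyyy   (C,_)→(E,_,stay)
state=E head=-2 tape=[_]zxzxyyy   (E,_)→(C,_,stay)
state=C head=-2 tape=[_]zxzxyyy
After 15 steps: state C, head at -2, tape zxzxyyy.

state C, head at -2, tape zxzxyyy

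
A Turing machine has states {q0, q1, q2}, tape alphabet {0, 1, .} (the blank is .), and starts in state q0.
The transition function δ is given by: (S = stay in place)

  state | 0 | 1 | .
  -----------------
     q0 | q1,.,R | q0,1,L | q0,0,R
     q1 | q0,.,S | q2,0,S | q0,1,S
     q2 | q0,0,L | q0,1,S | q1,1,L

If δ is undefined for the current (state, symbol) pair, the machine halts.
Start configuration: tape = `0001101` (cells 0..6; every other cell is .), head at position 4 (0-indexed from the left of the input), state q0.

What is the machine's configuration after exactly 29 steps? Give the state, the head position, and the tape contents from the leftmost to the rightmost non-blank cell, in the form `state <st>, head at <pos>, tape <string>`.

state=q0 head=4 tape=0001[1]01..   (q0,1)→(q0,1,L)
state=q0 head=3 tape=000[1]101..   (q0,1)→(q0,1,L)
state=q0 head=2 tape=00[0]1101..   (q0,0)→(q1,.,R)
state=q1 head=3 tape=00.[1]101..   (q1,1)→(q2,0,S)
state=q2 head=3 tape=00.[0]101..   (q2,0)→(q0,0,L)
state=q0 head=2 tape=00[.]0101..   (q0,.)→(q0,0,R)
state=q0 head=3 tape=000[0]101..   (q0,0)→(q1,.,R)
state=q1 head=4 tape=000.[1]01..   (q1,1)→(q2,0,S)
state=q2 head=4 tape=000.[0]01..   (q2,0)→(q0,0,L)
state=q0 head=3 tape=000[.]001..   (q0,.)→(q0,0,R)
state=q0 head=4 tape=0000[0]01..   (q0,0)→(q1,.,R)
state=q1 head=5 tape=0000.[0]1..   (q1,0)→(q0,.,S)
state=q0 head=5 tape=0000.[.]1..   (q0,.)→(q0,0,R)
state=q0 head=6 tape=0000.0[1]..   (q0,1)→(q0,1,L)
state=q0 head=5 tape=0000.[0]1..   (q0,0)→(q1,.,R)
state=q1 head=6 tape=0000..[1]..   (q1,1)→(q2,0,S)
state=q2 head=6 tape=0000..[0]..   (q2,0)→(q0,0,L)
state=q0 head=5 tape=0000.[.]0..   (q0,.)→(q0,0,R)
state=q0 head=6 tape=0000.0[0]..   (q0,0)→(q1,.,R)
state=q1 head=7 tape=0000.0.[.].   (q1,.)→(q0,1,S)
state=q0 head=7 tape=0000.0.[1].   (q0,1)→(q0,1,L)
state=q0 head=6 tape=0000.0[.]1.   (q0,.)→(q0,0,R)
state=q0 head=7 tape=0000.00[1].   (q0,1)→(q0,1,L)
state=q0 head=6 tape=0000.0[0]1.   (q0,0)→(q1,.,R)
state=q1 head=7 tape=0000.0.[1].   (q1,1)→(q2,0,S)
state=q2 head=7 tape=0000.0.[0].   (q2,0)→(q0,0,L)
state=q0 head=6 tape=0000.0[.]0.   (q0,.)→(q0,0,R)
state=q0 head=7 tape=0000.00[0].   (q0,0)→(q1,.,R)
state=q1 head=8 tape=0000.00.[.]   (q1,.)→(q0,1,S)
state=q0 head=8 tape=0000.00.[1]
After 29 steps: state q0, head at 8, tape 0000.00.1.

state q0, head at 8, tape 0000.00.1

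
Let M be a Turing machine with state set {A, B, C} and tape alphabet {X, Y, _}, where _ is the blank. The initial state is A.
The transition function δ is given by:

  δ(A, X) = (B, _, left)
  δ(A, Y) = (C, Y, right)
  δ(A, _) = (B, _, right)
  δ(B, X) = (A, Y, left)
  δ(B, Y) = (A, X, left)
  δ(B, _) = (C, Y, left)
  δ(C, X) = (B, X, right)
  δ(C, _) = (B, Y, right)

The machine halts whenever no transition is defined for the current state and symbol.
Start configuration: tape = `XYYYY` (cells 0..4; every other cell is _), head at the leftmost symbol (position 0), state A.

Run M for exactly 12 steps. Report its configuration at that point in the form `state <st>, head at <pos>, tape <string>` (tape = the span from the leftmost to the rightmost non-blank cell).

A | ___[X]YYYY   read X → write _, move left, go to B
B | __[_]_YYYY   read _ → write Y, move left, go to C
C | _[_]Y_YYYY   read _ → write Y, move right, go to B
B | _Y[Y]_YYYY   read Y → write X, move left, go to A
A | _[Y]X_YYYY   read Y → write Y, move right, go to C
C | _Y[X]_YYYY   read X → write X, move right, go to B
B | _YX[_]YYYY   read _ → write Y, move left, go to C
C | _Y[X]YYYYY   read X → write X, move right, go to B
B | _YX[Y]YYYY   read Y → write X, move left, go to A
A | _Y[X]XYYYY   read X → write _, move left, go to B
B | _[Y]_XYYYY   read Y → write X, move left, go to A
A | [_]X_XYYYY   read _ → write _, move right, go to B
B | _[X]_XYYYY
After 12 steps: state B, head at -2, tape X_XYYYY.

state B, head at -2, tape X_XYYYY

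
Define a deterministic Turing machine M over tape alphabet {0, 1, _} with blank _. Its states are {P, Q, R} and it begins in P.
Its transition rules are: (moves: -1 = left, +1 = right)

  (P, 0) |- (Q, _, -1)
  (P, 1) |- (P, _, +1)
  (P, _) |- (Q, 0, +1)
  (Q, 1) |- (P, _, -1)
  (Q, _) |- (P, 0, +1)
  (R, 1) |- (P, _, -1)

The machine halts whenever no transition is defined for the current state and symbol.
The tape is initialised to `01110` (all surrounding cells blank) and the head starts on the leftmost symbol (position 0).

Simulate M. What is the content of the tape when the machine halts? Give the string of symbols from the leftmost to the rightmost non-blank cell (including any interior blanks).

P | _[0]1110   read 0 → write _, move -1, go to Q
Q | [_]_1110   read _ → write 0, move +1, go to P
P | 0[_]1110   read _ → write 0, move +1, go to Q
Q | 00[1]110   read 1 → write _, move -1, go to P
P | 0[0]_110   read 0 → write _, move -1, go to Q
Q | [0]__110
The non-blank tape span at halt is 0__110.

0__110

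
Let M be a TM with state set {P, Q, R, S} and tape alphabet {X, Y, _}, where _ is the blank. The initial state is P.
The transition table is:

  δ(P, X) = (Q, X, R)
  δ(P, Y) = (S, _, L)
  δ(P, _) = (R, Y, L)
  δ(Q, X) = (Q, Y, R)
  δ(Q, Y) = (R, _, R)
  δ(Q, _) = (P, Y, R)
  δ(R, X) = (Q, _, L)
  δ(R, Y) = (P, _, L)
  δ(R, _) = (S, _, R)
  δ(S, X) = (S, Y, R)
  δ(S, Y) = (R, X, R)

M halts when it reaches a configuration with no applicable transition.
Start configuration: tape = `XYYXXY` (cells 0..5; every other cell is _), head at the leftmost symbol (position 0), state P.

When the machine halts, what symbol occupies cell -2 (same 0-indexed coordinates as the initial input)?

X

P | ___[X]YYXXY__   read X → write X, move R, go to Q
Q | ___X[Y]YXXY__   read Y → write _, move R, go to R
R | ___X_[Y]XXY__   read Y → write _, move L, go to P
P | ___X[_]_XXY__   read _ → write Y, move L, go to R
R | ___[X]Y_XXY__   read X → write _, move L, go to Q
Q | __[_]_Y_XXY__   read _ → write Y, move R, go to P
P | __Y[_]Y_XXY__   read _ → write Y, move L, go to R
R | __[Y]YY_XXY__   read Y → write _, move L, go to P
P | _[_]_YY_XXY__   read _ → write Y, move L, go to R
R | [_]Y_YY_XXY__   read _ → write _, move R, go to S
S | _[Y]_YY_XXY__   read Y → write X, move R, go to R
R | _X[_]YY_XXY__   read _ → write _, move R, go to S
S | _X_[Y]Y_XXY__   read Y → write X, move R, go to R
R | _X_X[Y]_XXY__   read Y → write _, move L, go to P
P | _X_[X]__XXY__   read X → write X, move R, go to Q
Q | _X_X[_]_XXY__   read _ → write Y, move R, go to P
P | _X_XY[_]XXY__   read _ → write Y, move L, go to R
R | _X_X[Y]YXXY__   read Y → write _, move L, go to P
P | _X_[X]_YXXY__   read X → write X, move R, go to Q
Q | _X_X[_]YXXY__   read _ → write Y, move R, go to P
P | _X_XY[Y]XXY__   read Y → write _, move L, go to S
S | _X_X[Y]_XXY__   read Y → write X, move R, go to R
R | _X_XX[_]XXY__   read _ → write _, move R, go to S
S | _X_XX_[X]XY__   read X → write Y, move R, go to S
S | _X_XX_Y[X]Y__   read X → write Y, move R, go to S
S | _X_XX_YY[Y]__   read Y → write X, move R, go to R
R | _X_XX_YYX[_]_   read _ → write _, move R, go to S
S | _X_XX_YYX_[_]
Cell -2 holds X when M halts.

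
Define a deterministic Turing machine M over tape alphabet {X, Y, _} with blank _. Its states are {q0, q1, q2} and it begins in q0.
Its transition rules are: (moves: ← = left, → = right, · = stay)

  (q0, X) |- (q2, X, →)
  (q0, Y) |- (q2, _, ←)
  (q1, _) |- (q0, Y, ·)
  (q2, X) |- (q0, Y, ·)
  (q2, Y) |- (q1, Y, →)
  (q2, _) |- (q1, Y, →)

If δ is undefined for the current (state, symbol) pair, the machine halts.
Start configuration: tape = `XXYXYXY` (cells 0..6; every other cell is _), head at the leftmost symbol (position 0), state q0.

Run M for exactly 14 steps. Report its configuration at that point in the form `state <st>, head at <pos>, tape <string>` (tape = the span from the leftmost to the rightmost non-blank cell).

state=q0 head=0 tape=_[X]XYXYXY   (q0,X)→(q2,X,→)
state=q2 head=1 tape=_X[X]YXYXY   (q2,X)→(q0,Y,·)
state=q0 head=1 tape=_X[Y]YXYXY   (q0,Y)→(q2,_,←)
state=q2 head=0 tape=_[X]_YXYXY   (q2,X)→(q0,Y,·)
state=q0 head=0 tape=_[Y]_YXYXY   (q0,Y)→(q2,_,←)
state=q2 head=-1 tape=[_]__YXYXY   (q2,_)→(q1,Y,→)
state=q1 head=0 tape=Y[_]_YXYXY   (q1,_)→(q0,Y,·)
state=q0 head=0 tape=Y[Y]_YXYXY   (q0,Y)→(q2,_,←)
state=q2 head=-1 tape=[Y]__YXYXY   (q2,Y)→(q1,Y,→)
state=q1 head=0 tape=Y[_]_YXYXY   (q1,_)→(q0,Y,·)
state=q0 head=0 tape=Y[Y]_YXYXY   (q0,Y)→(q2,_,←)
state=q2 head=-1 tape=[Y]__YXYXY   (q2,Y)→(q1,Y,→)
state=q1 head=0 tape=Y[_]_YXYXY   (q1,_)→(q0,Y,·)
state=q0 head=0 tape=Y[Y]_YXYXY   (q0,Y)→(q2,_,←)
state=q2 head=-1 tape=[Y]__YXYXY
After 14 steps: state q2, head at -1, tape Y__YXYXY.

state q2, head at -1, tape Y__YXYXY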